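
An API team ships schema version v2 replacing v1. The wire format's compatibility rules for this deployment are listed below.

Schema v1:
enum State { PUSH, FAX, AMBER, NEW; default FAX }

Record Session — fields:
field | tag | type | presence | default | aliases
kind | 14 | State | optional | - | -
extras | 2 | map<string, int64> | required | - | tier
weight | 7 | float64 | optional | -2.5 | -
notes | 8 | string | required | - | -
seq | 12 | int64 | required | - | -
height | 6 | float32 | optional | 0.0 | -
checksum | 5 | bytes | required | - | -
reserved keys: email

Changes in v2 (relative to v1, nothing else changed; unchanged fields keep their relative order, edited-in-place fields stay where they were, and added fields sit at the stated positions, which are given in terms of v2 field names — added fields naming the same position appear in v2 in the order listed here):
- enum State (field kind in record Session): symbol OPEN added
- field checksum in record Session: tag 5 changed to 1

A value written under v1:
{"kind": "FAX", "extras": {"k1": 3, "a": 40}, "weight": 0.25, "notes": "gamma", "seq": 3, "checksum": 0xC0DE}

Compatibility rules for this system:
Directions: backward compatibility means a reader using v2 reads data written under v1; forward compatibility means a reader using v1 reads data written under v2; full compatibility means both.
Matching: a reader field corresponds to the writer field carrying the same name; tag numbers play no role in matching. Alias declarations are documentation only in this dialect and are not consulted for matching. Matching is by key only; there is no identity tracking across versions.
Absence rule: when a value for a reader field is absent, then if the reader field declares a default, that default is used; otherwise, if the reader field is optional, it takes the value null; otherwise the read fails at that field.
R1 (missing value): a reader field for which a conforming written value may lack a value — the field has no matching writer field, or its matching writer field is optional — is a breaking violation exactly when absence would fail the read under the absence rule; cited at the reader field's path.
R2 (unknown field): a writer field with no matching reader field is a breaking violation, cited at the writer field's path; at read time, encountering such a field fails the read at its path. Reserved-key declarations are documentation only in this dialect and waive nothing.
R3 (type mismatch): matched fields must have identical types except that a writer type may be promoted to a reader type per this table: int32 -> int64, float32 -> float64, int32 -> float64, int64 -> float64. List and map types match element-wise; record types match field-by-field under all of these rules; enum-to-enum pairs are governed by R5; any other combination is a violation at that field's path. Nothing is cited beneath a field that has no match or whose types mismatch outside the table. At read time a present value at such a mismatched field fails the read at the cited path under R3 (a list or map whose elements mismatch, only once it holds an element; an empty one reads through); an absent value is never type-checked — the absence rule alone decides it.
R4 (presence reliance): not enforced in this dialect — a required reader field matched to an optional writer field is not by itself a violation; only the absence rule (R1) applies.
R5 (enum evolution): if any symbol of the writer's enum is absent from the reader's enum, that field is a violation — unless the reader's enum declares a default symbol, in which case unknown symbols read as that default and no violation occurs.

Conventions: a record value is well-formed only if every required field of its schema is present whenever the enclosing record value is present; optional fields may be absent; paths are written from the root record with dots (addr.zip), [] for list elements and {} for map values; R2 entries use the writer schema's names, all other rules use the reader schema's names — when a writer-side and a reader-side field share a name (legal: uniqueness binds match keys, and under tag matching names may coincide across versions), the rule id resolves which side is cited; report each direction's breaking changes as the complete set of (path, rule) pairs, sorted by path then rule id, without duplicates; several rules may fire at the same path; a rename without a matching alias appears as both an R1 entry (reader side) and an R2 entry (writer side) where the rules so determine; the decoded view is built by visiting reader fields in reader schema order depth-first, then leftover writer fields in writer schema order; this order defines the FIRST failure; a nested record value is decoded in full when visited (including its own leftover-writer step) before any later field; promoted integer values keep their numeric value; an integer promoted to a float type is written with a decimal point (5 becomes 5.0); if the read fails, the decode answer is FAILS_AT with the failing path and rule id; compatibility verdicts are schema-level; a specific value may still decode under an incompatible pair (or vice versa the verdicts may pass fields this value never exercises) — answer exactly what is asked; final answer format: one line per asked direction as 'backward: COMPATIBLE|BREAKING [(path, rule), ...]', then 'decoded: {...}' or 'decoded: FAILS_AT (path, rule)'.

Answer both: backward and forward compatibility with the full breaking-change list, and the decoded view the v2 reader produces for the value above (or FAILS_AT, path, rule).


backward: COMPATIBLE []; forward: COMPATIBLE []; decoded: {"kind": "FAX", "extras": {"k1": 3, "a": 40}, "weight": 0.25, "notes": "gamma", "seq": 3, "height": 0.0, "checksum": 0xC0DE}

each type pair in Session: writer, then reader
checking backward for Session: reader v2 against writer v1:
  kind <- kind (State -> State, writer optional)
  extras <- extras (map<string, int64> -> map<string, int64>, writer required)
  weight <- weight (float64 -> float64, writer optional)
  notes <- notes (string -> string, writer required)
  seq <- seq (int64 -> int64, writer required)
  height <- height (float32 -> float32, writer optional)
  checksum <- checksum (bytes -> bytes, writer required)
  nothing fires on Session: backward is COMPATIBLE
checking forward for Session: reader v1 against writer v2:
  kind <- kind (State -> State, writer optional)
  extras <- extras (map<string, int64> -> map<string, int64>, writer required)
  weight <- weight (float64 -> float64, writer optional)
  notes <- notes (string -> string, writer required)
  seq <- seq (int64 -> int64, writer required)
  height <- height (float32 -> float32, writer optional)
  checksum <- checksum (bytes -> bytes, writer required)
  nothing fires on Session: forward is COMPATIBLE
decoding the Session value with the v2 reader:
  kind := "FAX"
  extras := {"k1": 3, "a": 40}
  weight := 0.25
  notes := "gamma"
  seq := 3
  height := 0.0 (missing; default applied)
  checksum := 0xC0DE
  => decoded: {"kind": "FAX", "extras": {"k1": 3, "a": 40}, "weight": 0.25, "notes": "gamma", "seq": 3, "height": 0.0, "checksum": 0xC0DE}


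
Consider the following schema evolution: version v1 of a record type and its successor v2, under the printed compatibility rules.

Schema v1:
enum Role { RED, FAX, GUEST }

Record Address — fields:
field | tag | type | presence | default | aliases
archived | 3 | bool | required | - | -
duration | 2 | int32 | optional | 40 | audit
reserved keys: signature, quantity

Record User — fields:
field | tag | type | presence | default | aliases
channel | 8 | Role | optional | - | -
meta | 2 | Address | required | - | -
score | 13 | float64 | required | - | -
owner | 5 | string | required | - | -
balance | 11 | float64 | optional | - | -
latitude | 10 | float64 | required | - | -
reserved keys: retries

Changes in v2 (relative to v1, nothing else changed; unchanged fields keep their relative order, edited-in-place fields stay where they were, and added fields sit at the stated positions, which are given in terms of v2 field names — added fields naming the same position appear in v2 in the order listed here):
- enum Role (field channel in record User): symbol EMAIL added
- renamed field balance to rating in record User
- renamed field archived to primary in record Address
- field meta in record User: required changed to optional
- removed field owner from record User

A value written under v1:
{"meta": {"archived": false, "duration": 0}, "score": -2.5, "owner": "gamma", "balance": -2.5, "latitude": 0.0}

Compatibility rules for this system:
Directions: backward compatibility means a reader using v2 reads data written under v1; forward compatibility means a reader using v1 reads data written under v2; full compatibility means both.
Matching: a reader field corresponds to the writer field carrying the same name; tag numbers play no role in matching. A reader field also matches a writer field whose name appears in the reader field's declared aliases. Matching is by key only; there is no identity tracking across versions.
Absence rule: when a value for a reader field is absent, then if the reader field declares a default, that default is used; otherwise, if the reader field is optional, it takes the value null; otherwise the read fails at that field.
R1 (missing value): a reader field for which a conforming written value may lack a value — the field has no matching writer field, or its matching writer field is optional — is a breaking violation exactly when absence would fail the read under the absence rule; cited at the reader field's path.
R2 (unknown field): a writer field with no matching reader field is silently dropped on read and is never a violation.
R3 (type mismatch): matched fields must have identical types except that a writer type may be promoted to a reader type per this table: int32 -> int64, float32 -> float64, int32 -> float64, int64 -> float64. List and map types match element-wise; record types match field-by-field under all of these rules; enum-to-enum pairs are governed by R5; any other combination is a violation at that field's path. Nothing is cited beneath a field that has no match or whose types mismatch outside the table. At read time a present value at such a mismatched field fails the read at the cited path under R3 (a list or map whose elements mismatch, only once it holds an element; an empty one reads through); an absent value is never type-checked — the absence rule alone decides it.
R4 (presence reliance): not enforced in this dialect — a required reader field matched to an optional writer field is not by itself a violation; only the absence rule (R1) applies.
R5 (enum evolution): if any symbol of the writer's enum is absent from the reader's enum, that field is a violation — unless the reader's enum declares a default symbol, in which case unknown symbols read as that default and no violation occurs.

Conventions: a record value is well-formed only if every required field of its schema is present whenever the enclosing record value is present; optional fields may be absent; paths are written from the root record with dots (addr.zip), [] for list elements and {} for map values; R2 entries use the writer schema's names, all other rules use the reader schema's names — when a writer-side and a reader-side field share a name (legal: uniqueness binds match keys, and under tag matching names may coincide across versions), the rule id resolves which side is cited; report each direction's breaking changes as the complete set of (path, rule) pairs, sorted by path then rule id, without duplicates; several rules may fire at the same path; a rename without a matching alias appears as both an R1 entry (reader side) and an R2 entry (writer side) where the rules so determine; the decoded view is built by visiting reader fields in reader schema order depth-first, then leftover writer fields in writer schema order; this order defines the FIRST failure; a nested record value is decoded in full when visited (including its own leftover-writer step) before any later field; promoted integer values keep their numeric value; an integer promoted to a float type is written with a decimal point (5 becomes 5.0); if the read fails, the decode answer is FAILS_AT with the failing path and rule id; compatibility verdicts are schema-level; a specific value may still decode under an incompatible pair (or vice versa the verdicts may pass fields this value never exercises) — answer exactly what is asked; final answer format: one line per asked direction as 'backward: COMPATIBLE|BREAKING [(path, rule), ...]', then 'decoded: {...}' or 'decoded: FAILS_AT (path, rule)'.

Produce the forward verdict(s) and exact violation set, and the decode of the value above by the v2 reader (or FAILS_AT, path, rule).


in User below, arrows point writer -> reader
forward on User — v1 reading data written by v2:
  channel: paired with writer channel (Role -> Role; writer optional)
  meta: paired with writer meta (Address -> Address; writer optional)
  score: paired with writer score (float64 -> float64; writer required)
  owner: no writer-side match
  balance: no writer-side match
  latitude: paired with writer latitude (float64 -> float64; writer required)
  rating (writer side), unknown to reader
  meta.archived: no writer-side match
  meta.duration: paired with writer meta.duration (int32 -> int32; writer optional)
  meta.primary (writer side), unknown to reader
  rule R5 violated at channel
  rule R1 violated at meta
  rule R1 violated at meta.archived
  rule R1 violated at owner
  forward on User therefore BREAKING (4)
decode (reader v2):
  channel := null (absent, optional -> null)
  read fails at meta.primary under R1 (no fill)
  => FAILS_AT (meta.primary, R1)
the other User changes do not affect what is asked:
  renamed field balance to rating in record User -> inert for the asked User verdict: nothing fires

forward: BREAKING [(channel, R5), (meta, R1), (meta.archived, R1), (owner, R1)]; decoded: FAILS_AT (meta.primary, R1)


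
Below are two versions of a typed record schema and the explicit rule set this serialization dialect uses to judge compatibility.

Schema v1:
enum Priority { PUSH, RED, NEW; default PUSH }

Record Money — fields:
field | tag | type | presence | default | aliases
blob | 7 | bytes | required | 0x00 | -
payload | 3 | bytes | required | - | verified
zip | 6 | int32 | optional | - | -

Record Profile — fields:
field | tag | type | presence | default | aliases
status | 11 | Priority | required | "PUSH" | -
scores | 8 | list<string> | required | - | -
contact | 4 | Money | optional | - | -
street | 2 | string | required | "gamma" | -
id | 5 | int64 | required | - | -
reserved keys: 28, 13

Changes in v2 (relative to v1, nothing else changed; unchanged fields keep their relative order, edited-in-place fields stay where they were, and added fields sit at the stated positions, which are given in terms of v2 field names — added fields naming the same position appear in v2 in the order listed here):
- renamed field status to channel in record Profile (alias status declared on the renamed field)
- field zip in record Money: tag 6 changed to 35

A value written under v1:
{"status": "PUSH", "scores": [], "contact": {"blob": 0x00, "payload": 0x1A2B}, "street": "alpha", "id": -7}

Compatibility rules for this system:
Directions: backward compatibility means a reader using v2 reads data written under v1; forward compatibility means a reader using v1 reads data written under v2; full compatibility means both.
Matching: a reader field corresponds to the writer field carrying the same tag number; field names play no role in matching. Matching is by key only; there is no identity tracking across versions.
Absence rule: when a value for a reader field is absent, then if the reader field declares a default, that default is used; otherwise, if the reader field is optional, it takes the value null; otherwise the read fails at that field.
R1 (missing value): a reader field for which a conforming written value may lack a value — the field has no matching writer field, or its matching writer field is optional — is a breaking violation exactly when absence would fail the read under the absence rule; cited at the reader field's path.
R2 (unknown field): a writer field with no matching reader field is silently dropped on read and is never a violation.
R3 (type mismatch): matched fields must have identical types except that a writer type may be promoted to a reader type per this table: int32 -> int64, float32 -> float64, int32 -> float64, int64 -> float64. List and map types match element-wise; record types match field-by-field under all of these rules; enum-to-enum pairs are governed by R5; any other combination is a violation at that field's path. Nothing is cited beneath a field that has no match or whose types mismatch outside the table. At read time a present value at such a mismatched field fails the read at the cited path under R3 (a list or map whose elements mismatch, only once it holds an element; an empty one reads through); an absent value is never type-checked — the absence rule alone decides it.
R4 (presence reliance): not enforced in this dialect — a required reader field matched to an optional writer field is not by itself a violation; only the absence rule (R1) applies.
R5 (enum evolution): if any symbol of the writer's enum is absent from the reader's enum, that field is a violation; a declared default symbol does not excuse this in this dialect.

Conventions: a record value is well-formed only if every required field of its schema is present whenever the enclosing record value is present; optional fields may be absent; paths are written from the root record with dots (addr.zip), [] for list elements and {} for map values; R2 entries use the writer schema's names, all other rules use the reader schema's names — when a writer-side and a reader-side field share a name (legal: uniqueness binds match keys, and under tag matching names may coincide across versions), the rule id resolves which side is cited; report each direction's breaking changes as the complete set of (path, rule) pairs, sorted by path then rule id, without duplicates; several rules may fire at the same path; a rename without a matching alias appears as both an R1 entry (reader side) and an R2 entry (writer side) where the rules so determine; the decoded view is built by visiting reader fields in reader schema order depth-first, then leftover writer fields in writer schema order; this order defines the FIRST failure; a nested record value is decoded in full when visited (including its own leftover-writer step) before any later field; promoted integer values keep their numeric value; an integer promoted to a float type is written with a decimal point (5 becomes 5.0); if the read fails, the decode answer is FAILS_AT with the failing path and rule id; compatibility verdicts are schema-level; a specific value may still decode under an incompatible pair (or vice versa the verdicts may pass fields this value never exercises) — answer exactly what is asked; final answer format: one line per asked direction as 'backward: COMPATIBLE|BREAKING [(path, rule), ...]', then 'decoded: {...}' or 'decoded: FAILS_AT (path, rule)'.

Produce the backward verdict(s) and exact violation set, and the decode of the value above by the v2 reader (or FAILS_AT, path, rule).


backward: COMPATIBLE []; decoded: {"channel": "PUSH", "scores": [], "contact": {"blob": 0x00, "payload": 0x1A2B, "zip": null}, "street": "alpha", "id": -7}

each type pair in Profile: writer, then reader
backward analysis of Profile with v2 as reader and v1 as writer:
  channel: paired with writer status (Priority -> Priority; writer required)
  scores: paired with writer scores (list<string> -> list<string>; writer required)
  contact: paired with writer contact (Money -> Money; writer optional)
  street: paired with writer street (string -> string; writer required)
  id: paired with writer id (int64 -> int64; writer required)
  contact.blob: paired with writer contact.blob (bytes -> bytes; writer required)
  contact.payload: paired with writer contact.payload (bytes -> bytes; writer required)
  contact.zip: no writer-side match
  writer contact.zip: unknown to reader
  => no violations; backward on Profile: COMPATIBLE
decode walk for Profile under reader schema v2:
  channel := "PUSH" (from writer status)
  scores := []
  contact.blob := 0x00
  contact.payload := 0x1A2B
  contact.zip := null (absent, optional -> null)
  street := "alpha"
  id := -7
  => decoded: {"channel": "PUSH", "scores": [], "contact": {"blob": 0x00, "payload": 0x1A2B, "zip": null}, "street": "alpha", "id": -7}
the rest of the Profile diff is inert for this question:
  field zip in record Money: tag 6 changed to 35 -> no rule fires on it in Profile's dialect; the asked verdict holds


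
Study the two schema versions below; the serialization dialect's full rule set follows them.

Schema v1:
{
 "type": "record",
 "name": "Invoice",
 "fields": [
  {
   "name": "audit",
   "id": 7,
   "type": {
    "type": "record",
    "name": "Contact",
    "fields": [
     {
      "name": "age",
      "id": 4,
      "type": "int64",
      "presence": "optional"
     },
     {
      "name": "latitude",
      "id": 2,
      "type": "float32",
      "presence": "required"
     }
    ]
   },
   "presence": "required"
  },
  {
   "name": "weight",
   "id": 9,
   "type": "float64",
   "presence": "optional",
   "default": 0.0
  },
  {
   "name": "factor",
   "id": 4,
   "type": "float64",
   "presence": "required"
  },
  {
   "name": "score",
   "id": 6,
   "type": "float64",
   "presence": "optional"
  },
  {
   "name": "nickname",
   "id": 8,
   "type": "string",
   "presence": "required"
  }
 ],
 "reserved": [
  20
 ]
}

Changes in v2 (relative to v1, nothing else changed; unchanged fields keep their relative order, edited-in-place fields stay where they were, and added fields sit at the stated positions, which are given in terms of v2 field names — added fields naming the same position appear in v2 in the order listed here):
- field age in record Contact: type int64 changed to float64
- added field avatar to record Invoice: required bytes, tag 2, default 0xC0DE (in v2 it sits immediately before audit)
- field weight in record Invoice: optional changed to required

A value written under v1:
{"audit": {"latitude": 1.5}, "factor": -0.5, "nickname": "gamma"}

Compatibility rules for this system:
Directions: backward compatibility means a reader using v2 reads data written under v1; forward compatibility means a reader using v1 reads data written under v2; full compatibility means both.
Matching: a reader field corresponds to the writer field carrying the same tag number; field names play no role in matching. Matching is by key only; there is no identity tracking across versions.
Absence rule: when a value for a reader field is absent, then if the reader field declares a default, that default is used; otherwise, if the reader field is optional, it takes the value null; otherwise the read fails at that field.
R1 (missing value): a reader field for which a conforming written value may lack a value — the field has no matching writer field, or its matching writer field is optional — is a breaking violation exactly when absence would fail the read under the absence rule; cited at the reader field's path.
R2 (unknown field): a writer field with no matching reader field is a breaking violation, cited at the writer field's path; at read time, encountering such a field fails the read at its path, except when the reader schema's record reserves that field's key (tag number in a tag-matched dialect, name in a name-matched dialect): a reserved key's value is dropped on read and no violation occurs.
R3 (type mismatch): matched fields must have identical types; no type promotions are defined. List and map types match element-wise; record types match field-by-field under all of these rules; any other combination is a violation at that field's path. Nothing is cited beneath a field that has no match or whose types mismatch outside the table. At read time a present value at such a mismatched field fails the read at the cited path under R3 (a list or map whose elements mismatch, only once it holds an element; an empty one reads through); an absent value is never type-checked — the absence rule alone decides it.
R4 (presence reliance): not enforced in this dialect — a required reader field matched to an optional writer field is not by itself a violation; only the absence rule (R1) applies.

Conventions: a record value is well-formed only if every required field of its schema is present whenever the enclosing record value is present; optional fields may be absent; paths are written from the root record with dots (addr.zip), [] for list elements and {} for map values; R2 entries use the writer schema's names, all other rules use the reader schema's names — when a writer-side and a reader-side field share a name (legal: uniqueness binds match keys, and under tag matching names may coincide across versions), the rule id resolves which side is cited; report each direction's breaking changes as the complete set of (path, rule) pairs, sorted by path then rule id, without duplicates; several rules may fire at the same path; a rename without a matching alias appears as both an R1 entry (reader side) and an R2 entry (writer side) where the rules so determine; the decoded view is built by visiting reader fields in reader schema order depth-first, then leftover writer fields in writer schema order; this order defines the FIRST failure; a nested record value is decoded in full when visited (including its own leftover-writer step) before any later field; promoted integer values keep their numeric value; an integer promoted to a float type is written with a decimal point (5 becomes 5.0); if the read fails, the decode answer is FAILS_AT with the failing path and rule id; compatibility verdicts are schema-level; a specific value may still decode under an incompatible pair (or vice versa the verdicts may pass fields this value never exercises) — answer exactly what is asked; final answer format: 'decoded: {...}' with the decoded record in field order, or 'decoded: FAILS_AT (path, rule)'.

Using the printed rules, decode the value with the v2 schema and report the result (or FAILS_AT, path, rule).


decoded: {"avatar": 0xC0DE, "audit": {"age": null, "latitude": 1.5}, "weight": 0.0, "factor": -0.5, "score": null, "nickname": "gamma"}

in Invoice below, arrows point writer -> reader
decode (reader v2):
  avatar := 0xC0DE (missing; default applied)
  audit.age := null (missing; optional => null)
  audit.latitude := 1.5
  weight := 0.0 (missing; default applied)
  factor := -0.5
  score := null (missing; optional => null)
  nickname := "gamma"
  => decoded: {"avatar": 0xC0DE, "audit": {"age": null, "latitude": 1.5}, "weight": 0.0, "factor": -0.5, "score": null, "nickname": "gamma"}
the other Invoice changes do not affect what is asked:
  field age in record Contact: type int64 changed to float64 -> changes Invoice's schema-level verdicts only — the decode of this value is the same
  field weight in record Invoice: optional changed to required -> fires no rule on Invoice under this dialect and leaves the result unchanged


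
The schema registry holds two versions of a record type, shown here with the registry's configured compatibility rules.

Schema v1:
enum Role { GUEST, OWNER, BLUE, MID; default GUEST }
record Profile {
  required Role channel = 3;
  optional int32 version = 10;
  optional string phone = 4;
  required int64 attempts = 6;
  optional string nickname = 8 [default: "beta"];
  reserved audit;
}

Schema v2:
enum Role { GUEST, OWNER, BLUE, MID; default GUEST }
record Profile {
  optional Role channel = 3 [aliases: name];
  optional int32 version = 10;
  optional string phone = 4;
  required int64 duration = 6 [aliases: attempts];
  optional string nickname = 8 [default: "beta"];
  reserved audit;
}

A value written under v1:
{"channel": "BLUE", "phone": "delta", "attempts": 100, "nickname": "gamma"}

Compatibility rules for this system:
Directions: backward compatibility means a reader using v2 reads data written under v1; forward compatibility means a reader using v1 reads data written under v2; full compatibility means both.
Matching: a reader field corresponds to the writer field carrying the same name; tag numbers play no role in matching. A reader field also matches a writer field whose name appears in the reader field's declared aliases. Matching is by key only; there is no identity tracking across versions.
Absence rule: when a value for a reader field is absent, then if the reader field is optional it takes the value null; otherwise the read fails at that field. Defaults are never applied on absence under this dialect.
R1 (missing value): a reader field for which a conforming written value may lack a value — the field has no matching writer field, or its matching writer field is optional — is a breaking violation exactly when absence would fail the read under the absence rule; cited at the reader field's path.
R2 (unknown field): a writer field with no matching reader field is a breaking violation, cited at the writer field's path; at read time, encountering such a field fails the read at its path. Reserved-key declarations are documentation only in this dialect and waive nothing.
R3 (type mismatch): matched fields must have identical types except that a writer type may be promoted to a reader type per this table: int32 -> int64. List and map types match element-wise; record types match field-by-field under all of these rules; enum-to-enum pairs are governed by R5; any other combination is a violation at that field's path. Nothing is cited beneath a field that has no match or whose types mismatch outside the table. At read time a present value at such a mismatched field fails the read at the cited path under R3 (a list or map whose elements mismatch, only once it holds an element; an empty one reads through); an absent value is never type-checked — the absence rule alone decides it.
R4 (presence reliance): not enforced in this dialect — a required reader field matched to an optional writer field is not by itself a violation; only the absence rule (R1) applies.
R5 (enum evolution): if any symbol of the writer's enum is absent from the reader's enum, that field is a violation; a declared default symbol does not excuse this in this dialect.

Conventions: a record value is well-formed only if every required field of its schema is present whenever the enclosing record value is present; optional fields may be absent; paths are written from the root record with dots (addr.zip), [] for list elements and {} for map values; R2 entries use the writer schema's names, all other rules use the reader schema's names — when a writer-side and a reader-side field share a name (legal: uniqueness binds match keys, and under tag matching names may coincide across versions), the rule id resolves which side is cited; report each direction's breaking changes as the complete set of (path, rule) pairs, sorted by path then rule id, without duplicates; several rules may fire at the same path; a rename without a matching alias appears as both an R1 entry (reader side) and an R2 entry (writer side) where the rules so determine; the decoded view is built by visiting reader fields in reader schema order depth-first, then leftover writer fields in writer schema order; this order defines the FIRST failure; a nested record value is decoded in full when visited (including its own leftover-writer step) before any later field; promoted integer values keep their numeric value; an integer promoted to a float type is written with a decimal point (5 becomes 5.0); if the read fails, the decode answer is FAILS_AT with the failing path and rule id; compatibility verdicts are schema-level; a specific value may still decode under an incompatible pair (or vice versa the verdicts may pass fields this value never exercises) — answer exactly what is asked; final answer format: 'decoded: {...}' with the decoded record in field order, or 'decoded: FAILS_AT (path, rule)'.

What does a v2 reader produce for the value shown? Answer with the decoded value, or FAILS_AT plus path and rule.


decoded: {"channel": "BLUE", "version": null, "phone": "delta", "duration": 100, "nickname": "gamma"}

each type pair in Profile: writer, then reader
decoding the Profile value with the v2 reader:
  channel := "BLUE"
  version := null (absent, optional -> null)
  phone := "delta"
  duration := 100 (from writer attempts)
  nickname := "gamma"
  => decoded: {"channel": "BLUE", "version": null, "phone": "delta", "duration": 100, "nickname": "gamma"}
remaining Profile differences; none change what is asked:
  field channel in record Profile: required changed to optional -> schema-level compatibility only; this Profile value's decode is unchanged


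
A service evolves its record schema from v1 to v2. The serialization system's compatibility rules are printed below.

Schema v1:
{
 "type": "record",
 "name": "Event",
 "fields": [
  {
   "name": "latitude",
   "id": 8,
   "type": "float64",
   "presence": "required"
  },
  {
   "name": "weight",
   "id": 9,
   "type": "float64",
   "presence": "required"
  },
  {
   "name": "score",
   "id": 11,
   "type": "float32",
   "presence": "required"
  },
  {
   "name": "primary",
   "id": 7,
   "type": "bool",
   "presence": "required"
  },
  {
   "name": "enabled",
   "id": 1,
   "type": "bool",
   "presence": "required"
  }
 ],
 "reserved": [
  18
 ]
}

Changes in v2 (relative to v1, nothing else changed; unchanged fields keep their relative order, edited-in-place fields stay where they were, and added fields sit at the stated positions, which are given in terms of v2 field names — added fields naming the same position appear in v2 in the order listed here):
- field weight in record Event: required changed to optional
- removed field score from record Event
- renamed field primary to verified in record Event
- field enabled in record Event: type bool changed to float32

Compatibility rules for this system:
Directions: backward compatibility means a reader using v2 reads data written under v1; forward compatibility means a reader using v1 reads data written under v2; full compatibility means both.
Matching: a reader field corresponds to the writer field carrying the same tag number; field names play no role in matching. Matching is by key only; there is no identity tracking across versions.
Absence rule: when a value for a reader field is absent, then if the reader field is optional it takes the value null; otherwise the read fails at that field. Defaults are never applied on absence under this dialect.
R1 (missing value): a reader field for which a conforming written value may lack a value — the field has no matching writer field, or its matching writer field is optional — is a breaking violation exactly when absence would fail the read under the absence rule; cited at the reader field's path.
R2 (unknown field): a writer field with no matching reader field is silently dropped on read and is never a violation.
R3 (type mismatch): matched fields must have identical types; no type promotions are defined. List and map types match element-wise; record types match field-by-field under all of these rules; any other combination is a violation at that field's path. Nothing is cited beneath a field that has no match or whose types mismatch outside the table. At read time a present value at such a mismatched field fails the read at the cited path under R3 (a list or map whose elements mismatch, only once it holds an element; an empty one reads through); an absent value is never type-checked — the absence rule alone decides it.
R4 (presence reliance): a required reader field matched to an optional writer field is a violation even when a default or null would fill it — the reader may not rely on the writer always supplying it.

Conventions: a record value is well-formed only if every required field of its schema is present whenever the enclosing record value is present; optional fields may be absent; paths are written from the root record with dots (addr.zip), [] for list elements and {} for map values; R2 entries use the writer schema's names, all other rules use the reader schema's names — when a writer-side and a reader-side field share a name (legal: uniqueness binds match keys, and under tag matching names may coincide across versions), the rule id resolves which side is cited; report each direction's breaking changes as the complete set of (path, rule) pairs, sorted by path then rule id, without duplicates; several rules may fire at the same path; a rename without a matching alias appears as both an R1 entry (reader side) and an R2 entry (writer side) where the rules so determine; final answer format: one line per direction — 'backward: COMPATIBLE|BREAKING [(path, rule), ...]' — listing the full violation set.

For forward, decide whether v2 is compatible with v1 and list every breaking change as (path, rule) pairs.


forward: BREAKING [(enabled, R3), (score, R1), (weight, R1), (weight, R4)]

the writer's type comes first in each Event pair
forward pass over Event, reader schema v1, writer schema v2:
  writer required, float64 -> float64: reader latitude maps from writer latitude
  writer optional, float64 -> float64: reader weight maps from writer weight
  score: no writer-side match
  writer required, bool -> bool: reader primary maps from writer verified
  writer required, float32 -> bool: reader enabled maps from writer enabled
  R3 fires at enabled
  R1 fires at score
  R1 fires at weight
  R4 fires at weight
  => forward verdict for Event: BREAKING, 4 violation(s)
remaining Event differences; none change what is asked:
  renamed field primary to verified in record Event -> triggers nothing under Event's printed rules — same verdict


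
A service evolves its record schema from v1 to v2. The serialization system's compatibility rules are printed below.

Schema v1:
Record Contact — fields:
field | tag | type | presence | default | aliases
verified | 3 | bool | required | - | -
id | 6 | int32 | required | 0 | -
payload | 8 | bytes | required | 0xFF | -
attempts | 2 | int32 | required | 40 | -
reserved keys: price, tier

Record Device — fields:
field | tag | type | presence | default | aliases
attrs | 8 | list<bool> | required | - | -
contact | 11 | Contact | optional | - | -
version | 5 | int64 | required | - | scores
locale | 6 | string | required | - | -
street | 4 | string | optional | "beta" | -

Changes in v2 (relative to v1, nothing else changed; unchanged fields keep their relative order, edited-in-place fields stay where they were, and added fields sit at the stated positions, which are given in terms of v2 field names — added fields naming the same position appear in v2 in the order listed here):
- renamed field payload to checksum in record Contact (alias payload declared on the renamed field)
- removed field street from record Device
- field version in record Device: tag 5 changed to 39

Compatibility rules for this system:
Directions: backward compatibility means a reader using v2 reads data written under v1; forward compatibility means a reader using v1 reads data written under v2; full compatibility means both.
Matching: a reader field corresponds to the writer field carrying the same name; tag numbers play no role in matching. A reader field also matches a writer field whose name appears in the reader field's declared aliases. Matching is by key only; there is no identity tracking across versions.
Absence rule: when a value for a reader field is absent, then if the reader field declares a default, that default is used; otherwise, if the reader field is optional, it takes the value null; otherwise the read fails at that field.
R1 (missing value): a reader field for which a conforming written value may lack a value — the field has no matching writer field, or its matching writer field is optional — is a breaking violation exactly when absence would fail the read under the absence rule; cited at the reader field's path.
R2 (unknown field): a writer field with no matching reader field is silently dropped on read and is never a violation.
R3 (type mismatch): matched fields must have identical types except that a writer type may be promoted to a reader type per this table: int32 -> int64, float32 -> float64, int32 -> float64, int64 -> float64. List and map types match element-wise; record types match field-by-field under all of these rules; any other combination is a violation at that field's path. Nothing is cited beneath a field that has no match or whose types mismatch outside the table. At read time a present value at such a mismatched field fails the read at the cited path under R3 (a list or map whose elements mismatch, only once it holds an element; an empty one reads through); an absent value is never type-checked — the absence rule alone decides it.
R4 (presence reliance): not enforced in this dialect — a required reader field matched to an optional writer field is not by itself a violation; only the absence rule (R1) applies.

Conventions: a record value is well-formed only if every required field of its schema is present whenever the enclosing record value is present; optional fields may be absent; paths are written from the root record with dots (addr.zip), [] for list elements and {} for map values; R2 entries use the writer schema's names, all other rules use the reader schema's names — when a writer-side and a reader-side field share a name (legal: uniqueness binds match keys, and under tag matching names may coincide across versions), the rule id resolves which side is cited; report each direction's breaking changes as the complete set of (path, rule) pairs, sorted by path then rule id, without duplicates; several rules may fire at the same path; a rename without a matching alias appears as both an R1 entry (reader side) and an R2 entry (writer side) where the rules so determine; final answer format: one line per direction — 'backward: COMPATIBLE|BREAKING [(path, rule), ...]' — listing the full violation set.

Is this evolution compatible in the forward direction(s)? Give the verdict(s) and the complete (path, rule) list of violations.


forward: COMPATIBLE []

arrows below run writer -> reader for Device
forward pass over Device, reader schema v1, writer schema v2:
  attrs: paired with writer attrs (list<bool> -> list<bool>; writer required)
  contact: paired with writer contact (Contact -> Contact; writer optional)
  version: paired with writer version (int64 -> int64; writer required)
  locale: paired with writer locale (string -> string; writer required)
  no writer field matches reader street
  contact.verified: paired with writer contact.verified (bool -> bool; writer required)
  contact.id: paired with writer contact.id (int32 -> int32; writer required)
  no writer field matches reader contact.payload
  contact.attempts: paired with writer contact.attempts (int32 -> int32; writer required)
  writer field contact.checksum has no reader counterpart
  => no violations; forward on Device: COMPATIBLE
the rest of the Device diff is inert for this question:
  renamed field payload to checksum in record Contact (alias payload declared on the renamed field) -> inert for the asked Device verdict: nothing fires
  removed field street from record Device -> inert for the asked Device verdict: nothing fires
  field version in record Device: tag 5 changed to 39 -> inert for the asked Device verdict: nothing fires
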